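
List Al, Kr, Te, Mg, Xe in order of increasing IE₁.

Mg is in period 3, group 2; Al is in period 3, group 13; Kr is in period 4, group 18; Te is in period 5, group 16; Xe is in period 5, group 18.
IE₁ increases left→right with effective nuclear charge and decreases top→bottom as the valence shell moves farther out.
Here both period and group differ, so the two effects have to be weighed against each other.
Mg > Al: this pair runs against the simple trend — see the exception note.
Te > Mg: the two effects oppose for this pair; the across-period effect wins (869 vs 738 kJ/mol).
Xe > Te: both are in period 5; the period trend gives Xe the larger value.
Kr > Xe: they share group 18; the group trend gives Kr the larger value.
Note the exception: Mg has a higher first ionization energy than Al, contrary to the simple trend — Al's single 3p electron is easier to remove than one from Mg's filled 3s².
For reference (kJ/mol): Mg 738, Al 578, Kr 1351, Te 869, Xe 1170.
So from lowest to highest: Al < Mg < Te < Xe < Kr.

Al < Mg < Te < Xe < Kr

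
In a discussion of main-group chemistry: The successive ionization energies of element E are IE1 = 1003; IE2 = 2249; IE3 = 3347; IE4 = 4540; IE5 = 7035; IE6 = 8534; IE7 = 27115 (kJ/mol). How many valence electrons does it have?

6

Look for the largest jump between consecutive ionization energies: IE7/IE6 ≈ 3.2, far larger than any earlier ratio.
That jump marks the point where a core electron is being removed. So the atom has 6 valence electrons.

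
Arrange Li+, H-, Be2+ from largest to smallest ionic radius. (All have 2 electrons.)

All of these have 2 electrons, so size is governed by nuclear charge alone: the more protons, the stronger the pull on the same electron cloud, and the smaller the ion.
Nuclear charges: Be2+ (Z=4), Li+ (Z=3), H- (Z=1).
Largest to smallest: H- > Li+ > Be2+.

H- > Li+ > Be2+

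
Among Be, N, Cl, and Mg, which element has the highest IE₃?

Be

Consider each +2 ion: Be²⁺ is the bare [He] core; N²⁺ still has 3 valence electrons; Cl²⁺ still has 5 valence electrons; Mg²⁺ is the bare [Ne] core.
Breaking into a closed-shell core is much more expensive than removing a leftover valence electron — Mg and Be have the largest IE_3 here.
Valence configurations: N²⁺ [He]2s²2p¹, Cl²⁺ [Ne]3s²3p³.
The numbers (kJ/mol): Be 14849, N 4578, Cl 3822, Mg 7733.
Hence IE_3: Cl < N < Mg < Be.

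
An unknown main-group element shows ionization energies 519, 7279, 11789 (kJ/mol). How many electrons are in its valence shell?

1

Look for the largest jump between consecutive ionization energies: IE2/IE1 ≈ 14.0, far larger than any earlier ratio.
That jump marks the point where a core electron is being removed. So the atom has 1 valence electron.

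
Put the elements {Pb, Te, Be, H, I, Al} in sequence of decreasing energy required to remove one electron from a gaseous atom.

First ionization energy rises across a period (greater Z_eff holds electrons more tightly) and falls down a group (valence electrons are farther from the nucleus).
Here both period and group differ, so the two effects have to be weighed against each other.
Pb > Al: the two effects oppose for this pair; the across-period effect wins (716 vs 578 kJ/mol).
Te > Pb: both effects reinforce here, so Te is clearly the higher of the two.
Be > Te: the two effects oppose for this pair; the down-group effect wins (900 vs 869 kJ/mol).
I > Be: period and group pull opposite ways; the across-period shift dominates (1008 vs 900 kJ/mol).
H > I: period and group pull opposite ways; the down-group shift dominates (1312 vs 1008 kJ/mol).
Approximate values (kJ/mol): H 1312, Be 900, Al 578, Te 869, I 1008, Pb 716.
So from highest to lowest: H > I > Be > Te > Pb > Al.

H, I, Be, Te, Pb, Al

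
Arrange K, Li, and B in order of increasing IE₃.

B < K < Li

The third ionization energy removes an electron from the +2 ion. For each element: K²⁺ is already 1 electron into the core; Li²⁺ is already 1 electron into the core; B²⁺ still has 1 valence electron.
Core electrons are held far more tightly than valence electrons, so K and Li top the IE_3 order.
Approximate IE_3 values (kJ/mol): K 4420, Li 11815, B 3660.
Overall IE_3 order: B < K < Li.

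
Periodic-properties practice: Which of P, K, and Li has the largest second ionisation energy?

Li

After 1 electron has been removed, what remains? P⁺ still has 4 valence electrons; K⁺ is the bare [Ar] core; Li⁺ is the bare [He] core.
Breaking into a closed-shell core is much more expensive than removing a leftover valence electron — K and Li have the largest IE_2 here.
The numbers (kJ/mol): P 1907, K 3052, Li 7298.
Putting it together, IE_2: P < K < Li.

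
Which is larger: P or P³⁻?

Forming P³⁻ adds 3 electrons to P. More electron–electron repulsion in the same shell, with unchanged nuclear charge, lets the cloud expand.
An anion is larger than its parent atom: P³⁻ > P.

P³⁻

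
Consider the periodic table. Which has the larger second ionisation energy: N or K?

The second ionization energy removes an electron from the +1 ion. For each element: N⁺ still has 4 valence electrons; K⁺ is the bare [Ar] core.
Breaking into a closed-shell core is much more expensive than removing a leftover valence electron — K has the largest IE_2 here.
Approximate IE_2 values (kJ/mol): N 2856, K 3052.
Overall IE_2 order: N < K.

K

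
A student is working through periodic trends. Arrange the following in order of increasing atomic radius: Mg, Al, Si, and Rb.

Radius decreases left→right (rising Z_eff, same n) and increases top→bottom (higher n).
Neither a single period nor a single group — weigh both effects.
Al > Si: Al lies to the left of Si in period 3, so the across-period effect alone puts Al larger.
Mg > Al: both are in period 3; the period trend gives Mg the larger value.
Rb > Mg: both effects reinforce here, so Rb is clearly the larger of the two.
Tabulated atomic radius (pm): Mg 139, Al 126, Si 116, Rb 210.
So from smallest to largest: Si < Al < Mg < Rb.

Si < Al < Mg < Rb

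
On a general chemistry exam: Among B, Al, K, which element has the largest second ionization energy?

K

After 1 electron has been removed, what remains? B⁺ still has 2 valence electrons; Al⁺ still has 2 valence electrons; K⁺ is the bare [Ar] core.
Pulling an electron out of a noble-gas core costs far more than removing a remaining valence electron, so K sits at the high end of IE_2.
Valence configurations: B⁺ [He]2s², Al⁺ [Ne]3s².
The numbers (kJ/mol): B 2427, Al 1817, K 3052.
So the second ionization energies run Al < B < K.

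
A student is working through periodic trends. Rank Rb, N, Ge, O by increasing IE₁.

N is in period 2, group 15; O is in period 2, group 16; Ge is in period 4, group 14; Rb is in period 5, group 1.
Across a period the outer electron is held more tightly (higher IE₁); down a group it sits in a higher shell, more shielded, and comes off more easily.
Here both period and group differ, so the two effects have to be weighed against each other.
Ge > Rb: relative to Rb, both the across-period and down-group shifts push Ge's first ionization energy up.
O > Ge: both effects reinforce here, so O is clearly the higher of the two.
N > O: this pair runs against the simple trend — see the exception note.
Note the exception: N has a higher first ionization energy than O, contrary to the simple trend — pairing an electron in O's 2p⁴ costs repulsion energy, so O ionizes more easily than half-filled N (2p³).
Tabulated first ionization energy (kJ/mol): N 1402, O 1314, Ge 762, Rb 403.
So from lowest to highest: Rb < Ge < O < N.

Rb, Ge, O, N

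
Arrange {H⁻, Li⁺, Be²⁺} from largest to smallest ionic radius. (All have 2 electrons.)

All of these have 2 electrons, so size is governed by nuclear charge alone: the more protons, the stronger the pull on the same electron cloud, and the smaller the ion.
Nuclear charges: Be²⁺ (Z=4), Li⁺ (Z=3), H⁻ (Z=1).
Largest to smallest: H⁻ > Li⁺ > Be²⁺.

H⁻, Li⁺, Be²⁺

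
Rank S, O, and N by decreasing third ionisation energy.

The third ionization energy removes an electron from the +2 ion. For each element: S²⁺ still has 4 valence electrons; O²⁺ still has 4 valence electrons; N²⁺ still has 3 valence electrons.
All are still removing valence electrons, so compare the +2 ions as you would atoms: IE_3 generally rises across a period (higher Z_eff) and falls down a group (larger shell), subject to the usual subshell exceptions.
Valence configurations: S²⁺ [Ne]3s²3p², O²⁺ [He]2s²2p², N²⁺ [He]2s²2p¹.
Tabulated IE_3 (kJ/mol): S 3357, O 5300, N 4578.
Overall IE_3 order: S < N < O.

O, N, S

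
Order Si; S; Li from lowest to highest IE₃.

After 2 electrons have been removed, what remains? Si²⁺ still has 2 valence electrons; S²⁺ still has 4 valence electrons; Li²⁺ is already 1 electron into the core.
Pulling an electron out of a noble-gas core costs far more than removing a remaining valence electron, so Li sits at the high end of IE_3.
Valence configurations: Si²⁺ [Ne]3s², S²⁺ [Ne]3s²3p².
Tabulated IE_3 (kJ/mol): Si 3232, S 3357, Li 11815.
So the third ionization energies run Si < S < Li.

Si < S < Li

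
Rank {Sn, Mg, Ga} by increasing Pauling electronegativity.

Mg is in period 3, group 2; Ga is in period 4, group 13; Sn is in period 5, group 14.
Atoms toward the upper right of the periodic table pull bonding electrons most strongly.
A diagonal step moves right (one effect) and down (the opposite effect) at once.
Ga > Mg: the two effects oppose for this pair; the across-period effect wins (1.81 vs 1.31).
Sn > Ga: the two effects oppose for this pair; the across-period effect wins (1.96 vs 1.81).
Tabulated electronegativity (Pauling): Mg 1.31, Ga 1.81, Sn 1.96.
So from lowest to highest: Mg < Ga < Sn.

Mg < Ga < Sn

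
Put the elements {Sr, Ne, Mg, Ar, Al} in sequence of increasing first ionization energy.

Sr, Al, Mg, Ar, Ne

Removing the outermost electron gets harder across a period and easier down a group.
These span different periods and groups, so the two trends combine.
Al > Sr: relative to Sr, both the across-period and down-group shifts push Al's first ionization energy up.
Mg > Al: this pair runs against the simple trend — see the exception note.
Ar > Mg: Ar lies to the right of Mg in period 3, so the across-period effect alone puts Ar higher.
Ne > Ar: they share group 18; the group trend gives Ne the larger value.
Note the exception: Mg has a higher first ionization energy than Al, contrary to the simple trend — Al's single 3p electron is easier to remove than one from Mg's filled 3s².
For reference (kJ/mol): Ne 2081, Mg 738, Al 578, Ar 1521, Sr 550.
So from lowest to highest: Sr < Al < Mg < Ar < Ne.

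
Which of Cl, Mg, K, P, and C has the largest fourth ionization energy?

Mg

The fourth ionization energy removes an electron from the +3 ion. For each element: Cl³⁺ still has 4 valence electrons; Mg³⁺ is already 1 electron into the core; K³⁺ is already 2 electrons into the core; P³⁺ still has 2 valence electrons; C³⁺ still has 1 valence electron.
Usually core removal costs more than valence removal, but here the competition is close: a tightly held n=2 valence electron can cost more to remove than an n=3 core electron, so the actual values have to decide it.
Valence configurations: Cl³⁺ [Ne]3s²3p², P³⁺ [Ne]3s², C³⁺ [He]2s¹.
Approximate IE_4 values (kJ/mol): Cl 5159, Mg 10543, K 5877, P 4964, C 6223.
Putting it together, IE_4: P < Cl < K < C < Mg.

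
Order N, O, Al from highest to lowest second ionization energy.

O > N > Al

After 1 electron has been removed, what remains? N⁺ still has 4 valence electrons; O⁺ still has 5 valence electrons; Al⁺ still has 2 valence electrons.
All are still removing valence electrons, so compare the +1 ions as you would atoms: IE_2 generally rises across a period (higher Z_eff) and falls down a group (larger shell), subject to the usual subshell exceptions.
Valence configurations: N⁺ [He]2s²2p², O⁺ [He]2s²2p³, Al⁺ [Ne]3s².
Tabulated IE_2 (kJ/mol): N 2856, O 3388, Al 1817.
So the second ionization energies run Al < N < O.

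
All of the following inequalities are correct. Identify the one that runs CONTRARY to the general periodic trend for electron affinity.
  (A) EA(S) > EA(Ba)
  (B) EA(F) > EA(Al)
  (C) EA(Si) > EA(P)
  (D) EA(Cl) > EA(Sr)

The general trend: electron affinity increases across a period and decreases down a group.
(A) S (period 3, group 16) vs Ba (period 6, group 2): the stated order agrees with the simple trend.
(B) F (period 2, group 17) vs Al (period 3, group 13): the stated order agrees with the simple trend.
(C) Si (period 3, group 14) vs P (period 3, group 15): the stated order contradicts the simple trend.
(D) Cl (period 3, group 17) vs Sr (period 5, group 2): the stated order agrees with the simple trend.
The exception is (C): adding an electron to P's half-filled 3p³ is unfavourable, so Si (3p²) has the more exothermic EA.

(C)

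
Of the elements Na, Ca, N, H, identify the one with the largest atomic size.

Ca

H is in period 1, group 1; N is in period 2, group 15; Na is in period 3, group 1; Ca is in period 4, group 2.
Radius decreases left→right (rising Z_eff, same n) and increases top→bottom (higher n).
Neither a single period nor a single group — weigh both effects.
N > H: period and group pull opposite ways; the down-group shift dominates (71 vs 32 pm).
Na > N: both effects reinforce here, so Na is clearly the larger of the two.
Ca > Na: period and group pull opposite ways; the down-group shift dominates (171 vs 155 pm).
Approximate values (pm): H 32, N 71, Na 155, Ca 171.
The largest atomic size among these belongs to Ca.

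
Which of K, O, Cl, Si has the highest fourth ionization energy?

The fourth ionization energy removes an electron from the +3 ion. For each element: K³⁺ is already 2 electrons into the core; O³⁺ still has 3 valence electrons; Cl³⁺ still has 4 valence electrons; Si³⁺ still has 1 valence electron.
Usually core removal costs more than valence removal, but here the competition is close: a tightly held n=2 valence electron can cost more to remove than an n=3 core electron, so the actual values have to decide it.
Valence configurations: O³⁺ [He]2s²2p¹, Cl³⁺ [Ne]3s²3p², Si³⁺ [Ne]3s¹.
Tabulated IE_4 (kJ/mol): K 5877, O 7469, Cl 5159, Si 4356.
Overall IE_4 order: Si < Cl < K < O.

O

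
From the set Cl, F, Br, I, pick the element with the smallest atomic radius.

F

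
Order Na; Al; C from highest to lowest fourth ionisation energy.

Al > Na > C

After 3 electrons have been removed, what remains? Na³⁺ is already 2 electrons into the core; Al³⁺ is the bare [Ne] core; C³⁺ still has 1 valence electron.
Breaking into a closed-shell core is much more expensive than removing a leftover valence electron — Na and Al have the largest IE_4 here.
The numbers (kJ/mol): Na 9543, Al 11577, C 6223.
So the fourth ionization energies run C < Na < Al.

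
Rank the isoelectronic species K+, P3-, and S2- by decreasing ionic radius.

All of these have 18 electrons, so size is governed by nuclear charge alone: the more protons, the stronger the pull on the same electron cloud, and the smaller the ion.
Nuclear charges: K+ (Z=19), S2- (Z=16), P3- (Z=15).
Largest to smallest: P3- > S2- > K+.

P3-, S2-, K+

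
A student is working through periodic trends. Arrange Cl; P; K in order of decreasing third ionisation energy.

After 2 electrons have been removed, what remains? Cl²⁺ still has 5 valence electrons; P²⁺ still has 3 valence electrons; K²⁺ is already 1 electron into the core.
Breaking into a closed-shell core is much more expensive than removing a leftover valence electron — K has the largest IE_3 here.
Valence configurations: Cl²⁺ [Ne]3s²3p³, P²⁺ [Ne]3s²3p¹.
The numbers (kJ/mol): Cl 3822, P 2914, K 4420.
Hence IE_3: P < Cl < K.

K > Cl > P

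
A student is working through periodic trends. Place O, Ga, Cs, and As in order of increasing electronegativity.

Cs < Ga < As < O

O is in period 2, group 16; Ga is in period 4, group 13; As is in period 4, group 15; Cs is in period 6, group 1.
Electronegativity increases across a period and decreases down a group, tracking effective nuclear charge and atomic size.
Neither a single period nor a single group — weigh both effects.
Ga > Cs: relative to Cs, both the across-period and down-group shifts push Ga's electronegativity up.
As > Ga: both are in period 4; the period trend gives As the larger value.
O > As: both effects reinforce here, so O is clearly the higher of the two.
For reference (Pauling): O 3.44, Ga 1.81, As 2.18, Cs 0.79.
So from lowest to highest: Cs < Ga < As < O.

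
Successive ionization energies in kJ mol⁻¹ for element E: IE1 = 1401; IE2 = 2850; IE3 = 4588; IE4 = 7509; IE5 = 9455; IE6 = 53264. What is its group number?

Group 15

Look for the largest jump between consecutive ionization energies: IE6/IE5 ≈ 5.6, far larger than any earlier ratio.
That jump marks the point where a core electron is being removed. So the atom has 5 valence electrons.
A main-group element with 5 valence electrons is in group 15.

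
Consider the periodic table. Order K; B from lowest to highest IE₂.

Consider each +1 ion: K⁺ is the bare [Ar] core; B⁺ still has 2 valence electrons.
Breaking into a closed-shell core is much more expensive than removing a leftover valence electron — K has the largest IE_2 here.
The numbers (kJ/mol): K 3052, B 2427.
So the second ionization energies run B < K.

B < K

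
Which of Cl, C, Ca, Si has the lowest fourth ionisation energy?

Consider each +3 ion: Cl³⁺ still has 4 valence electrons; C³⁺ still has 1 valence electron; Ca³⁺ is already 1 electron into the core; Si³⁺ still has 1 valence electron.
Core electrons are held far more tightly than valence electrons, so Ca tops the IE_4 order.
Valence configurations: Cl³⁺ [Ne]3s²3p², C³⁺ [He]2s¹, Si³⁺ [Ne]3s¹.
The numbers (kJ/mol): Cl 5159, C 6223, Ca 6491, Si 4356.
Hence IE_4: Si < Cl < C < Ca.

Si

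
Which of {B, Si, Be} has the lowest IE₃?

Si

After 2 electrons have been removed, what remains? B²⁺ still has 1 valence electron; Si²⁺ still has 2 valence electrons; Be²⁺ is the bare [He] core.
Breaking into a closed-shell core is much more expensive than removing a leftover valence electron — Be has the largest IE_3 here.
Valence configurations: B²⁺ [He]2s¹, Si²⁺ [Ne]3s².
Approximate IE_3 values (kJ/mol): B 3660, Si 3232, Be 14849.
Overall IE_3 order: Si < B < Be.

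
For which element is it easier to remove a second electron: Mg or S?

Mg

After 1 electron has been removed, what remains? Mg⁺ still has 1 valence electron; S⁺ still has 5 valence electrons.
All are still removing valence electrons, so compare the +1 ions as you would atoms: IE_2 generally rises across a period (higher Z_eff) and falls down a group (larger shell), subject to the usual subshell exceptions.
Valence configurations: Mg⁺ [Ne]3s¹, S⁺ [Ne]3s²3p³.
The numbers (kJ/mol): Mg 1451, S 2252.
Overall IE_2 order: Mg < S.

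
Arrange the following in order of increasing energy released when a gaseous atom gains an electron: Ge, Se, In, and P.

Adding an electron releases more energy for atoms nearer the top right (short of the noble gases).
These span different periods and groups, so the two trends combine.
P > In: both effects reinforce here, so P is clearly the higher of the two.
Ge > P: this pair runs against the simple trend — see the exception note.
Se > Ge: both are in period 4; the period trend gives Se the larger value.
Note the exception: Ge has a higher electron affinity than P, contrary to the simple trend — adding an electron to P's half-filled np³ subshell costs electron-pairing energy.
Tabulated electron affinity (kJ/mol): P 72, Ge 119, Se 195, In 29.
So from lowest to highest: In < P < Ge < Se.

In < P < Ge < Se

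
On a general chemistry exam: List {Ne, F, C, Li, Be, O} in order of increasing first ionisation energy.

Li < Be < C < O < F < Ne

Li is in period 2, group 1; Be is in period 2, group 2; C is in period 2, group 14; O is in period 2, group 16; F is in period 2, group 17; Ne is in period 2, group 18.
IE₁ increases left→right with effective nuclear charge and decreases top→bottom as the valence shell moves farther out.
All lie in period 2, so first ionization energy increases left to right.
So from lowest to highest: Li < Be < C < O < F < Ne.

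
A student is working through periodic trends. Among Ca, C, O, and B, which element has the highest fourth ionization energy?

B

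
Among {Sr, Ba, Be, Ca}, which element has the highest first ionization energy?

Be is in period 2, group 2; Ca is in period 4, group 2; Sr is in period 5, group 2; Ba is in period 6, group 2.
IE₁ increases left→right with effective nuclear charge and decreases top→bottom as the valence shell moves farther out.
All are in group 2, so first ionization energy increases up the group.
The highest first ionization energy among these belongs to Be.

Be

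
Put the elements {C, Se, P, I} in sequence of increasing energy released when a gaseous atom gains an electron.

P, C, Se, I

C is in period 2, group 14; P is in period 3, group 15; Se is in period 4, group 16; I is in period 5, group 17.
EA tends to increase across a period and decrease down a group, though the pattern is less regular than for IE or radius.
These sit on a diagonal, where the across-period and down-group effects partly cancel.
C > P: period and group pull opposite ways; the down-group shift dominates (122 vs 72 kJ/mol).
Se > C: the two effects oppose for this pair; the across-period effect wins (195 vs 122 kJ/mol).
I > Se: period and group pull opposite ways; the across-period shift dominates (295 vs 195 kJ/mol).
Approximate values (kJ/mol): C 122, P 72, Se 195, I 295.
So from lowest to highest: P < C < Se < I.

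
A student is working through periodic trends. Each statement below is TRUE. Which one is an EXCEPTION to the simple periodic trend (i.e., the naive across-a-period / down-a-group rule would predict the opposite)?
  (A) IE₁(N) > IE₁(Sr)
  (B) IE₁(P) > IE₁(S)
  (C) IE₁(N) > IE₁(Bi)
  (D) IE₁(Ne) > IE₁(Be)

(B)

The general trend: first ionisation energy increases across a period and decreases down a group.
(A) N (period 2, group 15) vs Sr (period 5, group 2): the stated order agrees with the simple trend.
(B) P (period 3, group 15) vs S (period 3, group 16): the stated order contradicts the simple trend.
(C) N (period 2, group 15) vs Bi (period 6, group 15): the stated order agrees with the simple trend.
(D) Ne (period 2, group 18) vs Be (period 2, group 2): the stated order agrees with the simple trend.
The exception is (B): S (3p⁴) ionizes more easily than half-filled P (3p³) because the paired 3p electron in S is pushed out by e⁻–e⁻ repulsion.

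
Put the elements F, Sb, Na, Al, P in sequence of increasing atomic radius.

F is in period 2, group 17; Na is in period 3, group 1; Al is in period 3, group 13; P is in period 3, group 15; Sb is in period 5, group 15.
Atomic radius shrinks across a period as nuclear charge pulls the same shell inward, and grows down a group as new shells are added.
Neither a single period nor a single group — weigh both effects.
P > F: relative to F, both the across-period and down-group shifts push P's atomic radius up.
Al > P: both are in period 3; the period trend gives Al the larger value.
Sb > Al: the two effects oppose for this pair; the down-group effect wins (140 vs 126 pm).
Na > Sb: the two effects oppose for this pair; the across-period effect wins (155 vs 140 pm).
Approximate values (pm): F 64, Na 155, Al 126, P 111, Sb 140.
So from smallest to largest: F < P < Al < Sb < Na.

F, P, Al, Sb, Na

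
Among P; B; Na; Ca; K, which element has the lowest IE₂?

Ca

After 1 electron has been removed, what remains? P⁺ still has 4 valence electrons; B⁺ still has 2 valence electrons; Na⁺ is the bare [Ne] core; Ca⁺ still has 1 valence electron; K⁺ is the bare [Ar] core.
Pulling an electron out of a noble-gas core costs far more than removing a remaining valence electron, so K and Na sit at the high end of IE_2.
Valence configurations: P⁺ [Ne]3s²3p², B⁺ [He]2s², Ca⁺ [Ar]4s¹.
Tabulated IE_2 (kJ/mol): P 1907, B 2427, Na 4562, Ca 1145, K 3052.
Overall IE_2 order: Ca < P < B < K < Na.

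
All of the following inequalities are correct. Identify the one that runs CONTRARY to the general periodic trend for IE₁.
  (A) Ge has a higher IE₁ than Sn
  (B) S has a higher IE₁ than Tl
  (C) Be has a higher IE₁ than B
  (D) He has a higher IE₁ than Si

The general trend: IE₁ increases across a period and decreases down a group.
(A) Ge (period 4, group 14) vs Sn (period 5, group 14): the stated order agrees with the simple trend.
(B) S (period 3, group 16) vs Tl (period 6, group 13): the stated order agrees with the simple trend.
(C) Be (period 2, group 2) vs B (period 2, group 13): the stated order contradicts the simple trend.
(D) He (period 1, group 18) vs Si (period 3, group 14): the stated order agrees with the simple trend.
The exception is (C): removing B's lone 2p electron is easier than breaking Be's filled 2s².

(C)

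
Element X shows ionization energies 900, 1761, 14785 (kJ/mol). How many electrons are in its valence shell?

2

Look for the largest jump between consecutive ionization energies: IE3/IE2 ≈ 8.4, far larger than any earlier ratio.
That jump marks the point where a core electron is being removed. So the atom has 2 valence electrons.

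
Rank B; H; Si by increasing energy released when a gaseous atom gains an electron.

EA tends to increase across a period and decrease down a group, though the pattern is less regular than for IE or radius.
Here both period and group differ, so the two effects have to be weighed against each other.
H > B: the two effects oppose for this pair; the down-group effect wins (73 vs 27 kJ/mol).
Si > H: the two effects oppose for this pair; the across-period effect wins (134 vs 73 kJ/mol).
Approximate values (kJ/mol): H 73, B 27, Si 134.
So from lowest to highest: B < H < Si.

B < H < Si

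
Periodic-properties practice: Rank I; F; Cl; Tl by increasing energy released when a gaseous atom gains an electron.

F is in period 2, group 17; Cl is in period 3, group 17; I is in period 5, group 17; Tl is in period 6, group 13.
EA tends to increase across a period and decrease down a group, though the pattern is less regular than for IE or radius.
Neither a single period nor a single group — weigh both effects.
I > Tl: relative to Tl, both the across-period and down-group shifts push I's electron affinity up.
F > I: they share group 17; the group trend gives F the larger value.
Cl > F: this pair runs against the simple trend — see the exception note.
Note the exception: Cl has a higher electron affinity than F, contrary to the simple trend — F's small 2p subshell makes the incoming electron feel strong e⁻–e⁻ repulsion, so Cl actually releases more energy on gaining an electron.
For reference (kJ/mol): F 328, Cl 349, I 295, Tl 19.
So from lowest to highest: Tl < I < F < Cl.

Tl, I, F, Cl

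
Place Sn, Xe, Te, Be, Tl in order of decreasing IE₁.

Be is in period 2, group 2; Sn is in period 5, group 14; Te is in period 5, group 16; Xe is in period 5, group 18; Tl is in period 6, group 13.
Across a period the outer electron is held more tightly (higher IE₁); down a group it sits in a higher shell, more shielded, and comes off more easily.
Here both period and group differ, so the two effects have to be weighed against each other.
Sn > Tl: both effects reinforce here, so Sn is clearly the higher of the two.
Te > Sn: Te lies to the right of Sn in period 5, so the across-period effect alone puts Te higher.
Be > Te: the two effects oppose for this pair; the down-group effect wins (900 vs 869 kJ/mol).
Xe > Be: the two effects oppose for this pair; the across-period effect wins (1170 vs 900 kJ/mol).
Approximate values (kJ/mol): Be 900, Sn 709, Te 869, Xe 1170, Tl 589.
So from highest to lowest: Xe > Be > Te > Sn > Tl.

Xe, Be, Te, Sn, Tl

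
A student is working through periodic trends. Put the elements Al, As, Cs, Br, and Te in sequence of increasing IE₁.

Al is in period 3, group 13; As is in period 4, group 15; Br is in period 4, group 17; Te is in period 5, group 16; Cs is in period 6, group 1.
Across a period the outer electron is held more tightly (higher IE₁); down a group it sits in a higher shell, more shielded, and comes off more easily.
Here both period and group differ, so the two effects have to be weighed against each other.
Al > Cs: both effects reinforce here, so Al is clearly the higher of the two.
Te > Al: period and group pull opposite ways; the across-period shift dominates (869 vs 578 kJ/mol).
As > Te: period and group pull opposite ways; the down-group shift dominates (947 vs 869 kJ/mol).
Br > As: both are in period 4; the period trend gives Br the larger value.
For reference (kJ/mol): Al 578, As 947, Br 1140, Te 869, Cs 376.
So from lowest to highest: Cs < Al < Te < As < Br.

Cs < Al < Te < As < Br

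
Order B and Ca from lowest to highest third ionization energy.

The third ionization energy removes an electron from the +2 ion. For each element: B²⁺ still has 1 valence electron; Ca²⁺ is the bare [Ar] core.
Pulling an electron out of a noble-gas core costs far more than removing a remaining valence electron, so Ca sits at the high end of IE_3.
Approximate IE_3 values (kJ/mol): B 3660, Ca 4912.
Putting it together, IE_3: B < Ca.

B, Ca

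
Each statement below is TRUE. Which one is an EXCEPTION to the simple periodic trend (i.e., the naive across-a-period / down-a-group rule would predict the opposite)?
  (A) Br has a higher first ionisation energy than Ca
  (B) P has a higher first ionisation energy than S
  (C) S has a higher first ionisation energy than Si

The general trend: first ionisation energy increases across a period and decreases down a group.
(A) Br (period 4, group 17) vs Ca (period 4, group 2): the stated order agrees with the simple trend.
(B) P (period 3, group 15) vs S (period 3, group 16): the stated order contradicts the simple trend.
(C) S (period 3, group 16) vs Si (period 3, group 14): the stated order agrees with the simple trend.
The exception is (B): S (3p⁴) ionizes more easily than half-filled P (3p³) because the paired 3p electron in S is pushed out by e⁻–e⁻ repulsion.

(B)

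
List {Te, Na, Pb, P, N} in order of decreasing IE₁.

N, P, Te, Pb, Na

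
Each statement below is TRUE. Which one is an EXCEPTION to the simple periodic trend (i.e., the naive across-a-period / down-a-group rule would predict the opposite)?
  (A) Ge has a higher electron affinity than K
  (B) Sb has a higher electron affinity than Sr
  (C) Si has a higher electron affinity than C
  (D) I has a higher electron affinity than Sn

(C)

The general trend: electron affinity increases across a period and decreases down a group.
(A) Ge (period 4, group 14) vs K (period 4, group 1): the stated order agrees with the simple trend.
(B) Sb (period 5, group 15) vs Sr (period 5, group 2): the stated order agrees with the simple trend.
(C) Si (period 3, group 14) vs C (period 2, group 14): the stated order contradicts the simple trend.
(D) I (period 5, group 17) vs Sn (period 5, group 14): the stated order agrees with the simple trend.
The exception is (C): Si's larger, more diffuse 3p orbitals accept an added electron slightly more readily than C's compact 2p.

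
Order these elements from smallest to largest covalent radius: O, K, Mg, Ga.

O < Ga < Mg < K

O is in period 2, group 16; Mg is in period 3, group 2; K is in period 4, group 1; Ga is in period 4, group 13.
Across a period the added protons contract the valence shell; down a group each new principal shell makes the atom larger.
These span different periods and groups, so the two trends combine.
Ga > O: relative to O, both the across-period and down-group shifts push Ga's atomic radius up.
Mg > Ga: period and group pull opposite ways; the across-period shift dominates (139 vs 124 pm).
K > Mg: both effects reinforce here, so K is clearly the larger of the two.
For reference (pm): O 63, Mg 139, K 196, Ga 124.
So from smallest to largest: O < Ga < Mg < K.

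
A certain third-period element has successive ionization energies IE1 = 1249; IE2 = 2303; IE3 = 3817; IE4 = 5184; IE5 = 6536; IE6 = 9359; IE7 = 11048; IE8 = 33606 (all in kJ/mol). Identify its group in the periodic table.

Group 17

Look for the largest jump between consecutive ionization energies: IE8/IE7 ≈ 3.0, far larger than any earlier ratio.
That jump marks the point where a core electron is being removed. So the atom has 7 valence electrons.
A main-group element with 7 valence electrons is in group 17.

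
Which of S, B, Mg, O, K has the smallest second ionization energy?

Mg

Consider each +1 ion: S⁺ still has 5 valence electrons; B⁺ still has 2 valence electrons; Mg⁺ still has 1 valence electron; O⁺ still has 5 valence electrons; K⁺ is the bare [Ar] core.
Usually core removal costs more than valence removal, but here the competition is close: a tightly held n=2 valence electron can cost more to remove than an n=3 core electron, so the actual values have to decide it.
Valence configurations: S⁺ [Ne]3s²3p³, B⁺ [He]2s², Mg⁺ [Ne]3s¹, O⁺ [He]2s²2p³.
Approximate IE_2 values (kJ/mol): S 2252, B 2427, Mg 1451, O 3388, K 3052.
Putting it together, IE_2: Mg < S < B < K < O.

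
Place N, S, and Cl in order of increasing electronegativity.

S < N < Cl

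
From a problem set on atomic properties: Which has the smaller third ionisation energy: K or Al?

Al

IE_3 is the cost of taking one more electron from the +2 cation: K²⁺ is already 1 electron into the core; Al²⁺ still has 1 valence electron.
Breaking into a closed-shell core is much more expensive than removing a leftover valence electron — K has the largest IE_3 here.
Approximate IE_3 values (kJ/mol): K 4420, Al 2745.
Putting it together, IE_3: Al < K.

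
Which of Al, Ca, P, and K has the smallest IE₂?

IE_2 is the cost of taking one more electron from the +1 cation: Al⁺ still has 2 valence electrons; Ca⁺ still has 1 valence electron; P⁺ still has 4 valence electrons; K⁺ is the bare [Ar] core.
Breaking into a closed-shell core is much more expensive than removing a leftover valence electron — K has the largest IE_2 here.
Valence configurations: Al⁺ [Ne]3s², Ca⁺ [Ar]4s¹, P⁺ [Ne]3s²3p².
Tabulated IE_2 (kJ/mol): Al 1817, Ca 1145, P 1907, K 3052.
Putting it together, IE_2: Ca < Al < P < K.

Ca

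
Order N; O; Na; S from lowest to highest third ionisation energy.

S < N < O < Na

IE_3 is the cost of taking one more electron from the +2 cation: N²⁺ still has 3 valence electrons; O²⁺ still has 4 valence electrons; Na²⁺ is already 1 electron into the core; S²⁺ still has 4 valence electrons.
Breaking into a closed-shell core is much more expensive than removing a leftover valence electron — Na has the largest IE_3 here.
Valence configurations: N²⁺ [He]2s²2p¹, O²⁺ [He]2s²2p², S²⁺ [Ne]3s²3p².
Approximate IE_3 values (kJ/mol): N 4578, O 5300, Na 6910, S 3357.
So the third ionization energies run S < N < O < Na.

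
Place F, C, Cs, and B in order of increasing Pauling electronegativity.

B is in period 2, group 13; C is in period 2, group 14; F is in period 2, group 17; Cs is in period 6, group 1.
Smaller atoms with higher effective nuclear charge are more electronegative.
These span different periods and groups, so the two trends combine.
B > Cs: both effects reinforce here, so B is clearly the higher of the two.
C > B: C lies to the right of B in period 2, so the across-period effect alone puts C higher.
F > C: both are in period 2; the period trend gives F the larger value.
Approximate values (Pauling): B 2.04, C 2.55, F 3.98, Cs 0.79.
So from lowest to highest: Cs < B < C < F.

Cs, B, C, F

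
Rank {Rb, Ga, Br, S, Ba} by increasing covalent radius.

S < Br < Ga < Ba < Rb

S is in period 3, group 16; Ga is in period 4, group 13; Br is in period 4, group 17; Rb is in period 5, group 1; Ba is in period 6, group 2.
Radius decreases left→right (rising Z_eff, same n) and increases top→bottom (higher n).
Neither a single period nor a single group — weigh both effects.
Br > S: period and group pull opposite ways; the down-group shift dominates (114 vs 103 pm).
Ga > Br: both are in period 4; the period trend gives Ga the larger value.
Ba > Ga: both effects reinforce here, so Ba is clearly the larger of the two.
Rb > Ba: period and group pull opposite ways; the across-period shift dominates (210 vs 196 pm).
For reference (pm): S 103, Ga 124, Br 114, Rb 210, Ba 196.
So from smallest to largest: S < Br < Ga < Ba < Rb.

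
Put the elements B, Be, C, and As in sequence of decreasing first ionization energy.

Be is in period 2, group 2; B is in period 2, group 13; C is in period 2, group 14; As is in period 4, group 15.
IE₁ increases left→right with effective nuclear charge and decreases top→bottom as the valence shell moves farther out.
Neither a single period nor a single group — weigh both effects.
Be > B: this pair runs against the simple trend — see the exception note.
As > Be: the two effects oppose for this pair; the across-period effect wins (947 vs 900 kJ/mol).
C > As: period and group pull opposite ways; the down-group shift dominates (1086 vs 947 kJ/mol).
Note the exception: Be has a higher first ionization energy than B, contrary to the simple trend — removing B's lone 2p electron is easier than breaking Be's filled 2s².
Approximate values (kJ/mol): Be 900, B 801, C 1086, As 947.
So from highest to lowest: C > As > Be > B.

C > As > Be > B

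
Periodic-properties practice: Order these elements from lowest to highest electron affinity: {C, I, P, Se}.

Electron affinity generally becomes more exothermic across a period toward the halogens and less exothermic down a group.
A diagonal step moves right (one effect) and down (the opposite effect) at once.
C > P: period and group pull opposite ways; the down-group shift dominates (122 vs 72 kJ/mol).
Se > C: the two effects oppose for this pair; the across-period effect wins (195 vs 122 kJ/mol).
I > Se: the two effects oppose for this pair; the across-period effect wins (295 vs 195 kJ/mol).
Approximate values (kJ/mol): C 122, P 72, Se 195, I 295.
So from lowest to highest: P < C < Se < I.

P, C, Se, I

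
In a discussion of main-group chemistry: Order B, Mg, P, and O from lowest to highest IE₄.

P < O < Mg < B

IE_4 is the cost of taking one more electron from the +3 cation: B³⁺ is the bare [He] core; Mg³⁺ is already 1 electron into the core; P³⁺ still has 2 valence electrons; O³⁺ still has 3 valence electrons.
Core electrons are held far more tightly than valence electrons, so Mg and B top the IE_4 order.
Valence configurations: P³⁺ [Ne]3s², O³⁺ [He]2s²2p¹.
The numbers (kJ/mol): B 25026, Mg 10543, P 4964, O 7469.
Overall IE_4 order: P < O < Mg < B.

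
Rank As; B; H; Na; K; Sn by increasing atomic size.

H is in period 1, group 1; B is in period 2, group 13; Na is in period 3, group 1; K is in period 4, group 1; As is in period 4, group 15; Sn is in period 5, group 14.
Radius decreases left→right (rising Z_eff, same n) and increases top→bottom (higher n).
Neither a single period nor a single group — weigh both effects.
B > H: period and group pull opposite ways; the down-group shift dominates (85 vs 32 pm).
As > B: the two effects oppose for this pair; the down-group effect wins (121 vs 85 pm).
Sn > As: both effects reinforce here, so Sn is clearly the larger of the two.
Na > Sn: period and group pull opposite ways; the across-period shift dominates (155 vs 140 pm).
K > Na: K sits below Na in group 1, so the down-group effect alone puts K larger.
For reference (pm): H 32, B 85, Na 155, K 196, As 121, Sn 140.
So from smallest to largest: H < B < As < Sn < Na < K.

H < B < As < Sn < Na < K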